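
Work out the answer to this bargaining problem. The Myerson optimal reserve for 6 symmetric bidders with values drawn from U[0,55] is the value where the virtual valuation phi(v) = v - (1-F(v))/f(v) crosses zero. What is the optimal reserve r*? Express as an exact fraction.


Step 1: For U[0,55], F(v) = v/55 and f(v) = 1/55
Step 2: phi(v) = v - (1 - v/55)/(1/55) = v - (55 - v) = 2v - 55
Step 3: Set phi(r*) = 0: 2r* - 55 = 0
Step 4: r* = 55/2 (the number of bidders n = 6 does not enter)

55/2


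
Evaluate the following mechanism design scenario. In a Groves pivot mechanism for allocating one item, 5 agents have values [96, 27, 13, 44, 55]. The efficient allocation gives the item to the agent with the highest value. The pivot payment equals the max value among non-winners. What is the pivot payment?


Step 1: The efficient winner is agent 0 with value 96
Step 2: Other agents' values: [27, 13, 44, 55]
Step 3: Pivot payment = max(others) = 55
Step 4: The winner pays 55

55


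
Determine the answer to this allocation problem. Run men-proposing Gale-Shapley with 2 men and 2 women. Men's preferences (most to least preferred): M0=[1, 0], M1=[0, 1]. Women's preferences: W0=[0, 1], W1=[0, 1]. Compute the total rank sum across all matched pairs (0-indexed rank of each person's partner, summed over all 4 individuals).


Step 1: Run Gale-Shapley (men propose, women hold best offer):
  M0 proposes to W1; she accepts
  M1 proposes to W0; she accepts
Step 2: Final matching: W0-M1, W1-M0
Step 3: 0-indexed ranks (man's rank of his match, then woman's): 0 + 1 + 0 + 0
Step 4: Total rank sum = 1

1


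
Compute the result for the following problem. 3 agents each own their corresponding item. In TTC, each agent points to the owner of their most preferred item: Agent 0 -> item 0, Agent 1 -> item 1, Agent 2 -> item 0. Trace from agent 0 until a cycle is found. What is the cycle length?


Step 1: Trace the pointer graph from agent 0: 0 -> 0
Step 2: A cycle is detected when we revisit agent 0
Step 3: The cycle is: 0 -> 0
Step 4: Cycle length = 1

1


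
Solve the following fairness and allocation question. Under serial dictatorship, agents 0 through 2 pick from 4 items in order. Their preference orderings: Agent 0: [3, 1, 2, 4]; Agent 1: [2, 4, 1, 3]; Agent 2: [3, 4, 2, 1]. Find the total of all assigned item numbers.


Step 1: Agent 0 picks item 3
Step 2: Agent 1 picks item 2
Step 3: Agent 2 picks item 4
Step 4: Sum = 3 + 2 + 4 = 9

9


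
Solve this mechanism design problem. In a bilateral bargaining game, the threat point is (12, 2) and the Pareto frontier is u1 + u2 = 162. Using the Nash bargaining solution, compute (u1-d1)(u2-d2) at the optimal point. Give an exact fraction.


Step 1: The Nash solution splits surplus symmetrically above the disagreement point
Step 2: u1 = (total + d1 - d2)/2 = (162 + 12 - 2)/2 = 86
Step 3: u2 = (total - d1 + d2)/2 = (162 - 12 + 2)/2 = 76
Step 4: Nash product = (86 - 12) * (76 - 2)
Step 5: = 74 * 74 = 5476

5476


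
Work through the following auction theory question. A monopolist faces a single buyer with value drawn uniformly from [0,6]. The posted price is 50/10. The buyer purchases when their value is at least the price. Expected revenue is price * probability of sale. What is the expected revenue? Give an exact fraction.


Step 1: Posted price r = 5, value support [0,6]
Step 2: P(v >= r) = (6 - 5)/6 = 1/6
Step 3: Expected revenue = r * P(v >= r) = 5 * 1/6
Step 4: Revenue = 5/6

5/6


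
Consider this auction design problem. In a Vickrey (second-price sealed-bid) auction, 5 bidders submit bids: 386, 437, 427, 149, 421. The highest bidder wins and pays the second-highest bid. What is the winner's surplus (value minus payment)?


Step 1: Sort bids in descending order: 437, 427, 421, 386, 149
Step 2: The winning bid is the highest: 437
Step 3: The payment equals the second-highest bid: 427
Step 4: Surplus = winner's bid - payment = 437 - 427 = 10

10


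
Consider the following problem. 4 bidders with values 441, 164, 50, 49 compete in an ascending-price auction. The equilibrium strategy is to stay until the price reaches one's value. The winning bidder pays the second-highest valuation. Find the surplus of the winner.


Step 1: Identify the highest value: 441
Step 2: Identify the second-highest value: 164
Step 3: The final price = second-highest value = 164
Step 4: Surplus = 441 - 164 = 277

277


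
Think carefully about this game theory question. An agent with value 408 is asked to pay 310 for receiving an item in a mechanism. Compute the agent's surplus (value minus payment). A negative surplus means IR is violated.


Step 1: Surplus = value - payment = 408 - 310 = 98
Step 2: IR is satisfied (surplus >= 0)

98


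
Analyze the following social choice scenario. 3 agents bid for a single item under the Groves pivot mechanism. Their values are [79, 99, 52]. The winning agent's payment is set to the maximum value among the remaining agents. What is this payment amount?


Step 1: The efficient winner is agent 1 with value 99
Step 2: Other agents' values: [79, 52]
Step 3: Pivot payment = max(others) = 79
Step 4: The winner pays 79

79


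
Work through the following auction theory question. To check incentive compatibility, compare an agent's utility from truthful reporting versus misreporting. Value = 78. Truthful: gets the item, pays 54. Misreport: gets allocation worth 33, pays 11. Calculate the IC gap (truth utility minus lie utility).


Step 1: U(truth) = value - payment = 78 - 54 = 24
Step 2: U(lie) = allocation - payment = 33 - 11 = 22
Step 3: IC gap = 24 - 22 = 2

2


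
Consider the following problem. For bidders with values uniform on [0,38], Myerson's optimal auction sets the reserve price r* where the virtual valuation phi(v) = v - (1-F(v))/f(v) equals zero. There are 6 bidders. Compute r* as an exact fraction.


Step 1: For U[0,38], F(v) = v/38 and f(v) = 1/38
Step 2: phi(v) = v - (1 - v/38)/(1/38) = v - (38 - v) = 2v - 38
Step 3: Set phi(r*) = 0: 2r* - 38 = 0
Step 4: r* = 38/2 = 19 (the number of bidders n = 6 does not enter)

19


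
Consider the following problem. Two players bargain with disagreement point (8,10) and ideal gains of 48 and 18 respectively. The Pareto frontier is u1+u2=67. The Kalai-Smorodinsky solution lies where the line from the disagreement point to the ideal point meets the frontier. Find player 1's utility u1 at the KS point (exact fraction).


Step 1: At the KS point, (u1-d1)/r1 = (u2-d2)/r2 = t and u1+u2 = 67
Step 2: u1 = d1 + r1*t and u2 = d2 + r2*t, so (d1 + r1*t) + (d2 + r2*t) = 67
Step 3: t = (67 - 8 - 10)/(48 + 18) = 49/66
Step 4: u1 = d1 + r1*t = 8 + 48 * 49/66 = 480/11
Step 5: (Check: u2 = d2 + r2*t = 257/11; u1+u2 = 480/11 + 257/11 = 67, on the frontier.)

480/11


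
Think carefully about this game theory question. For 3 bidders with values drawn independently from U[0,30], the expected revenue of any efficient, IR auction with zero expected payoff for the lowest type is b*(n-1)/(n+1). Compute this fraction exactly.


Step 1: By Revenue Equivalence, expected revenue = b*(n-1)/(n+1)
Step 2: Substituting n = 3, b = 30
Step 3: Revenue = 30*(3-1)/(3+1) = 30*2/4
Step 4: Revenue = 60/4 = 15

15


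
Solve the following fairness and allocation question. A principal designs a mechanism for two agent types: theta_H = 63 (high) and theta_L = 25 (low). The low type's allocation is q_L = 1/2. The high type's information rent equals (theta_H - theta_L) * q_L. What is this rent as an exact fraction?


Step 1: theta_H - theta_L = 63 - 25 = 38
Step 2: Information rent = (theta_H - theta_L) * q_L
Step 3: = 38 * 1/2
Step 4: = 19

19


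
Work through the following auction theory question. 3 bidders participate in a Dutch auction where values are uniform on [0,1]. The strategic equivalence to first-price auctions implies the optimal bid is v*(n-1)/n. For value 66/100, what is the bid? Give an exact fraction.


Step 1: Dutch auctions are strategically equivalent to first-price auctions
Step 2: The equilibrium bid is b(v) = v*(n-1)/n
Step 3: b = 33/50 * 2/3
Step 4: b = 11/25

11/25


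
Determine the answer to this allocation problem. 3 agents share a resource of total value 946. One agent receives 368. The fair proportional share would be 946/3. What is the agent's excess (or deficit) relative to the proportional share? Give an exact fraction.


Step 1: Proportional share = 946/3
Step 2: Agent's actual allocation = 368
Step 3: Excess = 368 - 946/3 = 158/3

158/3


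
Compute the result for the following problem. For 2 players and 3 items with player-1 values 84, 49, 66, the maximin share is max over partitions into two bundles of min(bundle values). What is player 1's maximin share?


Step 1: Item values = 84, 49, 66
Step 2: Enumerate all 2-bundle partitions and take the smaller bundle:
  Partition 1: {84} vs {49,66} -> bundles 84, 115; min = 84
  Partition 2: {49} vs {84,66} -> bundles 49, 150; min = 49
  Partition 3: {66} vs {84,49} -> bundles 66, 133; min = 66
Step 3: MMS = max(84, 49, 66) = 84

84


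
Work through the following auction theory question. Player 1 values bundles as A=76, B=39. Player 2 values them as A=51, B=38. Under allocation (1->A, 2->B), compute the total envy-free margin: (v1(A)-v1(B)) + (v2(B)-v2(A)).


Step 1: Player 1's margin = v1(A) - v1(B) = 76 - 39 = 37
Step 2: Player 2's margin = v2(B) - v2(A) = 38 - 51 = -13
Step 3: Total margin = 37 + -13 = 24

24


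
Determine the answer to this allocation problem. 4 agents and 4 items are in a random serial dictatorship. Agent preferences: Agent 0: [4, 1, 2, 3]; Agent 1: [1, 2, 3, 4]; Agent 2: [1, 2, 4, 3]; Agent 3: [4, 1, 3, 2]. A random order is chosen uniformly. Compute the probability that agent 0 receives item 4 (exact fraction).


Step 1: Agent 0 wants item 4
Step 2: There are 24 possible orderings of agents
Step 3: In 12 orderings, agent 0 gets item 4
Step 4: Probability = 12/24 = 1/2

1/2


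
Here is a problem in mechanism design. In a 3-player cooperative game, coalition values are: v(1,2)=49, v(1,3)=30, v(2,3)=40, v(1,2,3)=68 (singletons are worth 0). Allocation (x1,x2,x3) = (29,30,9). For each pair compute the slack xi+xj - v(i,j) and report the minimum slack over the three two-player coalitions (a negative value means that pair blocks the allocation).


Step 1: Slack for coalition (1,2): x1+x2 - v12 = 59 - 49 = 10
Step 2: Slack for coalition (1,3): x1+x3 - v13 = 38 - 30 = 8
Step 3: Slack for coalition (2,3): x2+x3 - v23 = 39 - 40 = -1
Step 4: Minimum slack = min(10, 8, -1) = -1, attained by (2,3); coalition (2,3) can block (slack < 0), so the allocation is not in the core

-1


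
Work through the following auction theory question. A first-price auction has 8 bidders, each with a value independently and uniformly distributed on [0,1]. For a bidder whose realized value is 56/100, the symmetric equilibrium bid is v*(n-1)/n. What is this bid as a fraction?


Step 1: The symmetric BNE bidding function is b(v) = v * (n-1) / n
Step 2: Substitute v = 14/25 and n = 8
Step 3: b = 14/25 * 7/8
Step 4: b = 49/100

49/100


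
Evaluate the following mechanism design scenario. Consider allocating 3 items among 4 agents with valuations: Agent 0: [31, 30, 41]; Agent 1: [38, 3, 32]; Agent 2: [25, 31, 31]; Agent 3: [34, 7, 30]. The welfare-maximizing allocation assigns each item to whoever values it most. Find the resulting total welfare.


Step 1: For each item, find the maximum value among all agents.
Step 2: Item 0 -> Agent 1 (value 38)
Step 3: Item 1 -> Agent 2 (value 31)
Step 4: Item 2 -> Agent 0 (value 41)
Step 5: Total welfare = 38 + 31 + 41 = 110

110


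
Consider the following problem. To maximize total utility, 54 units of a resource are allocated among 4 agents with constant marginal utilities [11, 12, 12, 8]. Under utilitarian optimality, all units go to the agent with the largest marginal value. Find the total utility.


Step 1: The marginal utilities are [11, 12, 12, 8]
Step 2: The highest marginal utility is 12
Step 3: All 54 units go to that agent
Step 4: Total utility = 12 * 54 = 648

648


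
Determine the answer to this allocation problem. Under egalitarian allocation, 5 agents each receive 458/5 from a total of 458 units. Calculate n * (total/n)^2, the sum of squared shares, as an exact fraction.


Step 1: Each agent's share = 458/5
Step 2: Square of each share = (458/5)^2 = 209764/25
Step 3: Sum of squares = 5 * 209764/25 = 209764/5

209764/5


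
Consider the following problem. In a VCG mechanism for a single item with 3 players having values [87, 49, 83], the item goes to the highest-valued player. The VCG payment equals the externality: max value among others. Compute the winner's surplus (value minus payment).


Step 1: The winner is the agent with the highest value: agent 0 with value 87
Step 2: Values of other agents: [49, 83]
Step 3: VCG payment = max of others' values = 83
Step 4: Surplus = 87 - 83 = 4

4


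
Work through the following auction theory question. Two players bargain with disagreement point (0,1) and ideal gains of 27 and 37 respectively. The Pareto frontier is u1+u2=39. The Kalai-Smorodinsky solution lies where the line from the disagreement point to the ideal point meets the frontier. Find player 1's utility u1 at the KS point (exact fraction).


Step 1: At the KS point, (u1-d1)/r1 = (u2-d2)/r2 = t and u1+u2 = 39
Step 2: u1 = d1 + r1*t and u2 = d2 + r2*t, so (d1 + r1*t) + (d2 + r2*t) = 39
Step 3: t = (39 - 0 - 1)/(27 + 37) = 38/64 = 19/32
Step 4: u1 = d1 + r1*t = 0 + 27 * 19/32 = 513/32
Step 5: (Check: u2 = d2 + r2*t = 735/32; u1+u2 = 513/32 + 735/32 = 39, on the frontier.)

513/32


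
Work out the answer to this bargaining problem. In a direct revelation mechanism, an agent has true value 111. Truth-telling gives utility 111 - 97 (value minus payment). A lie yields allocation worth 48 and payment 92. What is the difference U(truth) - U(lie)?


Step 1: U(truth) = value - payment = 111 - 97 = 14
Step 2: U(lie) = allocation - payment = 48 - 92 = -44
Step 3: IC gap = 14 - (-44) = 58

58


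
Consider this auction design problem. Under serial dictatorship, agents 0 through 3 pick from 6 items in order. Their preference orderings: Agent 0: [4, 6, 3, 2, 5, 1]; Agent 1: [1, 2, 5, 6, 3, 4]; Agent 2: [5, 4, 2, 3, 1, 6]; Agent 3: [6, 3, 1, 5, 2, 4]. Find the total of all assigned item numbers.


Step 1: Agent 0 picks item 4
Step 2: Agent 1 picks item 1
Step 3: Agent 2 picks item 5
Step 4: Agent 3 picks item 6
Step 5: Sum = 4 + 1 + 5 + 6 = 16

16


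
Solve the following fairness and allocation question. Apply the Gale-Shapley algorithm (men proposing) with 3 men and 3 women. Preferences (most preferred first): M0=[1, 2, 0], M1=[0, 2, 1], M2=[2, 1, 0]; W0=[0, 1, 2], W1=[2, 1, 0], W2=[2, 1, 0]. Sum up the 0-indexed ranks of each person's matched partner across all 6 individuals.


Step 1: Run Gale-Shapley (men propose, women hold best offer):
  M0 proposes to W1; she accepts
  M1 proposes to W0; she accepts
  M2 proposes to W2; she accepts
Step 2: Final matching: W0-M1, W1-M0, W2-M2
Step 3: 0-indexed ranks (man's rank of his match, then woman's): 0 + 1 + 0 + 2 + 0 + 0
Step 4: Total rank sum = 3

3


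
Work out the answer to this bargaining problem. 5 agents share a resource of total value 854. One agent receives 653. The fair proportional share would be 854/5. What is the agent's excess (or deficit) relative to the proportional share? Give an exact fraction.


Step 1: Proportional share = 854/5
Step 2: Agent's actual allocation = 653
Step 3: Excess = 653 - 854/5 = 2411/5

2411/5


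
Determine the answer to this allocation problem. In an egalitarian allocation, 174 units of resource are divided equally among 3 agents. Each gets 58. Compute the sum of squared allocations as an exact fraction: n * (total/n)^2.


Step 1: Each agent's share = 174/3 = 58
Step 2: Square of each share = (58)^2 = 3364
Step 3: Sum of squares = 3 * 3364 = 10092

10092


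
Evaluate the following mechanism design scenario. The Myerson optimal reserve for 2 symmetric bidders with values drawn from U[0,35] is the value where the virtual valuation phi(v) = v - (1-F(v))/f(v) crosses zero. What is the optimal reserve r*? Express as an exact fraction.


Step 1: For U[0,35], F(v) = v/35 and f(v) = 1/35
Step 2: phi(v) = v - (1 - v/35)/(1/35) = v - (35 - v) = 2v - 35
Step 3: Set phi(r*) = 0: 2r* - 35 = 0
Step 4: r* = 35/2 (the number of bidders n = 2 does not enter)

35/2


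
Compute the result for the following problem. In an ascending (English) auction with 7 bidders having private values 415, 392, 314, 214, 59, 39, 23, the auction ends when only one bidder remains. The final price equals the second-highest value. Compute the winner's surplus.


Step 1: Identify the highest value: 415
Step 2: Identify the second-highest value: 392
Step 3: The final price = second-highest value = 392
Step 4: Surplus = 415 - 392 = 23

23


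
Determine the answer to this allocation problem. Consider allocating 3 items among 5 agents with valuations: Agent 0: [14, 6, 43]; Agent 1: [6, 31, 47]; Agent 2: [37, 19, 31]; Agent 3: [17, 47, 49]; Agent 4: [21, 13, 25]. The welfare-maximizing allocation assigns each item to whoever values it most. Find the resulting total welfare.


Step 1: For each item, find the maximum value among all agents.
Step 2: Item 0 -> Agent 2 (value 37)
Step 3: Item 1 -> Agent 3 (value 47)
Step 4: Item 2 -> Agent 3 (value 49)
Step 5: Total welfare = 37 + 47 + 49 = 133

133


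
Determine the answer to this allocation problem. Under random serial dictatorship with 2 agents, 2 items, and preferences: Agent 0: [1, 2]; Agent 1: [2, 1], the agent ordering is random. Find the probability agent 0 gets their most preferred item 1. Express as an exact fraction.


Step 1: Agent 0 wants item 1
Step 2: There are 2 possible orderings of agents
Step 3: In 2 orderings, agent 0 gets item 1
Step 4: Probability = 2/2 = 1

1


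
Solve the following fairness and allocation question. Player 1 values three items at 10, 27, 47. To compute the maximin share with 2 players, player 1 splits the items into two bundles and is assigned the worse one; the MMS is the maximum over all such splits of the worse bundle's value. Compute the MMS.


Step 1: Item values = 10, 27, 47
Step 2: Enumerate all 2-bundle partitions and take the smaller bundle:
  Partition 1: {10} vs {27,47} -> bundles 10, 74; min = 10
  Partition 2: {27} vs {10,47} -> bundles 27, 57; min = 27
  Partition 3: {47} vs {10,27} -> bundles 47, 37; min = 37
Step 3: MMS = max(10, 27, 37) = 37

37


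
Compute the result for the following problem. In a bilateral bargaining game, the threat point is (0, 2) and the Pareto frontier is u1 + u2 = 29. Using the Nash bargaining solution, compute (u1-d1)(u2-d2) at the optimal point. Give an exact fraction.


Step 1: The Nash solution splits surplus symmetrically above the disagreement point
Step 2: u1 = (total + d1 - d2)/2 = (29 + 0 - 2)/2 = 27/2
Step 3: u2 = (total - d1 + d2)/2 = (29 - 0 + 2)/2 = 31/2
Step 4: Nash product = (27/2 - 0) * (31/2 - 2)
Step 5: = 27/2 * 27/2 = 729/4

729/4


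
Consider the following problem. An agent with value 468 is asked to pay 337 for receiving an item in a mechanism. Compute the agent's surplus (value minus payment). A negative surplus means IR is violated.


Step 1: Surplus = value - payment = 468 - 337 = 131
Step 2: IR is satisfied (surplus >= 0)

131


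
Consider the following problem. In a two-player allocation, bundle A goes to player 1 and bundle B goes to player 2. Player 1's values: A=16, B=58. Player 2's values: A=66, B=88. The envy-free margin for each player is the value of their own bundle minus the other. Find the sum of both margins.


Step 1: Player 1's margin = v1(A) - v1(B) = 16 - 58 = -42
Step 2: Player 2's margin = v2(B) - v2(A) = 88 - 66 = 22
Step 3: Total margin = -42 + 22 = -20

-20


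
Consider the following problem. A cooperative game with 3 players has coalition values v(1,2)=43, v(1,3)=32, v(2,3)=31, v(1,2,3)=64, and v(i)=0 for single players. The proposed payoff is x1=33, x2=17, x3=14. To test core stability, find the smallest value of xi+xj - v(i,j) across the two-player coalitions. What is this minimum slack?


Step 1: Slack for coalition (1,2): x1+x2 - v12 = 50 - 43 = 7
Step 2: Slack for coalition (1,3): x1+x3 - v13 = 47 - 32 = 15
Step 3: Slack for coalition (2,3): x2+x3 - v23 = 31 - 31 = 0
Step 4: Minimum slack = min(7, 15, 0) = 0, attained by (2,3); no pair can gain by deviating, so the allocation is in the core

0


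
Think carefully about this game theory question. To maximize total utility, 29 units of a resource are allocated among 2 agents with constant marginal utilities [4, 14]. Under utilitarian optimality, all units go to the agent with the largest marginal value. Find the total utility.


Step 1: The marginal utilities are [4, 14]
Step 2: The highest marginal utility is 14
Step 3: All 29 units go to that agent
Step 4: Total utility = 14 * 29 = 406

406


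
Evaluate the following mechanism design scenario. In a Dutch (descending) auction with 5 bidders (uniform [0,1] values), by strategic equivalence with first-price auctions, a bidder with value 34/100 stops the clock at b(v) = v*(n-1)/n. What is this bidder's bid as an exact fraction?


Step 1: Dutch auctions are strategically equivalent to first-price auctions
Step 2: The equilibrium bid is b(v) = v*(n-1)/n
Step 3: b = 17/50 * 4/5
Step 4: b = 34/125

34/125


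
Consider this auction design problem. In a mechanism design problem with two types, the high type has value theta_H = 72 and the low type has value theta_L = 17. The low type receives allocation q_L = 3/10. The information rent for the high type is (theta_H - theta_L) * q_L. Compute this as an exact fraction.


Step 1: theta_H - theta_L = 72 - 17 = 55
Step 2: Information rent = (theta_H - theta_L) * q_L
Step 3: = 55 * 3/10
Step 4: = 33/2

33/2


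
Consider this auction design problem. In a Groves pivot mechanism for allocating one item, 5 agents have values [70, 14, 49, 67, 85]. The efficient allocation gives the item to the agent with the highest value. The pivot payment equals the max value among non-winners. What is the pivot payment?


Step 1: The efficient winner is agent 4 with value 85
Step 2: Other agents' values: [70, 14, 49, 67]
Step 3: Pivot payment = max(others) = 70
Step 4: The winner pays 70

70


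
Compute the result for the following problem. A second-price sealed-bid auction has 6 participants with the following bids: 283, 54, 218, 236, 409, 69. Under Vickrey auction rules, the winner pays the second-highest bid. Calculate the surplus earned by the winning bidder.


Step 1: Sort bids in descending order: 409, 283, 236, 218, 69, 54
Step 2: The winning bid is the highest: 409
Step 3: The payment equals the second-highest bid: 283
Step 4: Surplus = winner's bid - payment = 409 - 283 = 126

126


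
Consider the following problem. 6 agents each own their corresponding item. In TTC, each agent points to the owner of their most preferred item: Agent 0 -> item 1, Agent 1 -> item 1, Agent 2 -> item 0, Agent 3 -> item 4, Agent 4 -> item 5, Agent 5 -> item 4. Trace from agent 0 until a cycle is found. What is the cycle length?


Step 1: Trace the pointer graph from agent 0: 0 -> 1 -> 1
Step 2: A cycle is detected when we revisit agent 1
Step 3: The cycle is: 1 -> 1
Step 4: Cycle length = 1

1


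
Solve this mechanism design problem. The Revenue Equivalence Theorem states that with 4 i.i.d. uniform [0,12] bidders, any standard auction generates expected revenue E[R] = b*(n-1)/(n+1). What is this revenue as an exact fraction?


Step 1: By Revenue Equivalence, expected revenue = b*(n-1)/(n+1)
Step 2: Substituting n = 4, b = 12
Step 3: Revenue = 12*(4-1)/(4+1) = 12*3/5
Step 4: Revenue = 36/5

36/5


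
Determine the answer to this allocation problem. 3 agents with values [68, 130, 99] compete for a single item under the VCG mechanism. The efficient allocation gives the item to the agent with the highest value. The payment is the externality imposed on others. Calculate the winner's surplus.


Step 1: The winner is the agent with the highest value: agent 1 with value 130
Step 2: Values of other agents: [68, 99]
Step 3: VCG payment = max of others' values = 99
Step 4: Surplus = 130 - 99 = 31

31


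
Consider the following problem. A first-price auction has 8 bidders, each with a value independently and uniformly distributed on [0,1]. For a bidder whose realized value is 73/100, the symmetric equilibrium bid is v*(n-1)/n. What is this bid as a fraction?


Step 1: The symmetric BNE bidding function is b(v) = v * (n-1) / n
Step 2: Substitute v = 73/100 and n = 8
Step 3: b = 73/100 * 7/8
Step 4: b = 511/800

511/800


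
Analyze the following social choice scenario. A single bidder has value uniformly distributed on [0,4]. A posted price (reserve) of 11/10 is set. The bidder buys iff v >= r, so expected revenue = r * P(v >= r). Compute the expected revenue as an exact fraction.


Step 1: Posted price r = 11/10, value support [0,4]
Step 2: P(v >= r) = (4 - 11/10)/4 = 29/40
Step 3: Expected revenue = r * P(v >= r) = 11/10 * 29/40
Step 4: Revenue = 319/400

319/400


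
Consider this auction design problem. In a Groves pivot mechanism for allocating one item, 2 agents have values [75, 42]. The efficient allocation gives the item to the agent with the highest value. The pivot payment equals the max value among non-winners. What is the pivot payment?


Step 1: The efficient winner is agent 0 with value 75
Step 2: Other agents' values: [42]
Step 3: Pivot payment = max(others) = 42
Step 4: The winner pays 42

42


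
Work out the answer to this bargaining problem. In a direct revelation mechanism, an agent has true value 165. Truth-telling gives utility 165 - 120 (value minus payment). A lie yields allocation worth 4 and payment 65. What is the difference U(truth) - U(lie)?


Step 1: U(truth) = value - payment = 165 - 120 = 45
Step 2: U(lie) = allocation - payment = 4 - 65 = -61
Step 3: IC gap = 45 - (-61) = 106

106


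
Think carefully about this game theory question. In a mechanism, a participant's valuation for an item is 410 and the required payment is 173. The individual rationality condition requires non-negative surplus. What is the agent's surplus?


Step 1: Surplus = value - payment = 410 - 173 = 237
Step 2: IR is satisfied (surplus >= 0)

237


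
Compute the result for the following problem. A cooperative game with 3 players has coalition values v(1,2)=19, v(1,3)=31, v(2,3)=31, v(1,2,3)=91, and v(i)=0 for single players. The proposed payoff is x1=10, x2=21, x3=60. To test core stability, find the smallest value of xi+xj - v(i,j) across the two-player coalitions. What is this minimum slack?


Step 1: Slack for coalition (1,2): x1+x2 - v12 = 31 - 19 = 12
Step 2: Slack for coalition (1,3): x1+x3 - v13 = 70 - 31 = 39
Step 3: Slack for coalition (2,3): x2+x3 - v23 = 81 - 31 = 50
Step 4: Minimum slack = min(12, 39, 50) = 12, attained by (1,2); no pair can gain by deviating, so the allocation is in the core

12


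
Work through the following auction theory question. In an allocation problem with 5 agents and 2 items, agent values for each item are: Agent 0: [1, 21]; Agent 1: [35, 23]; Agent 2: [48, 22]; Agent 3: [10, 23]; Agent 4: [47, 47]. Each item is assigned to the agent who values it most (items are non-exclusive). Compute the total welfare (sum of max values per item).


Step 1: For each item, find the maximum value among all agents.
Step 2: Item 0 -> Agent 2 (value 48)
Step 3: Item 1 -> Agent 4 (value 47)
Step 4: Total welfare = 48 + 47 = 95

95


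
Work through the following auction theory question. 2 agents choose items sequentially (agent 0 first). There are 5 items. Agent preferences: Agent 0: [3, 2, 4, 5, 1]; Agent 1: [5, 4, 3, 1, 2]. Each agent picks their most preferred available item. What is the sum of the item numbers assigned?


Step 1: Agent 0 picks item 3
Step 2: Agent 1 picks item 5
Step 3: Sum = 3 + 5 = 8

8


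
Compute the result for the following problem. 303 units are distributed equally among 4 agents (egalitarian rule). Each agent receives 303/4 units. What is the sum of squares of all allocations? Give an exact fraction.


Step 1: Each agent's share = 303/4
Step 2: Square of each share = (303/4)^2 = 91809/16
Step 3: Sum of squares = 4 * 91809/16 = 91809/4

91809/4


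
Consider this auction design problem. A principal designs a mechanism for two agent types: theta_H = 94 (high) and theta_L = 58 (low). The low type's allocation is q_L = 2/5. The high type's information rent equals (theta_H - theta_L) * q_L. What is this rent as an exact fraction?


Step 1: theta_H - theta_L = 94 - 58 = 36
Step 2: Information rent = (theta_H - theta_L) * q_L
Step 3: = 36 * 2/5
Step 4: = 72/5

72/5


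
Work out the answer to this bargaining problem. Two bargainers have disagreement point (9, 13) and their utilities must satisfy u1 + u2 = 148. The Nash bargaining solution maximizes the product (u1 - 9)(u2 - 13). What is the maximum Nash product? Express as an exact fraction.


Step 1: The Nash solution splits surplus symmetrically above the disagreement point
Step 2: u1 = (total + d1 - d2)/2 = (148 + 9 - 13)/2 = 72
Step 3: u2 = (total - d1 + d2)/2 = (148 - 9 + 13)/2 = 76
Step 4: Nash product = (72 - 9) * (76 - 13)
Step 5: = 63 * 63 = 3969

3969


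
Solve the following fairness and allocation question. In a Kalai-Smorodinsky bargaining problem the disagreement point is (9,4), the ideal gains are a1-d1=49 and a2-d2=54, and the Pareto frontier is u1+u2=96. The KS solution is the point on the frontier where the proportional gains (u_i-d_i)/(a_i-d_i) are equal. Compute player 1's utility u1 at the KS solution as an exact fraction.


Step 1: At the KS point, (u1-d1)/r1 = (u2-d2)/r2 = t and u1+u2 = 96
Step 2: u1 = d1 + r1*t and u2 = d2 + r2*t, so (d1 + r1*t) + (d2 + r2*t) = 96
Step 3: t = (96 - 9 - 4)/(49 + 54) = 83/103
Step 4: u1 = d1 + r1*t = 9 + 49 * 83/103 = 4994/103
Step 5: (Check: u2 = d2 + r2*t = 4894/103; u1+u2 = 4994/103 + 4894/103 = 96, on the frontier.)

4994/103


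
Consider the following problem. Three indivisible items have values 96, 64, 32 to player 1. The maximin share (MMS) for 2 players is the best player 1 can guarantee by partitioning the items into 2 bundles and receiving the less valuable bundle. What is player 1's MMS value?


Step 1: Item values = 96, 64, 32
Step 2: Enumerate all 2-bundle partitions and take the smaller bundle:
  Partition 1: {96} vs {64,32} -> bundles 96, 96; min = 96
  Partition 2: {64} vs {96,32} -> bundles 64, 128; min = 64
  Partition 3: {32} vs {96,64} -> bundles 32, 160; min = 32
Step 3: MMS = max(96, 64, 32) = 96

96


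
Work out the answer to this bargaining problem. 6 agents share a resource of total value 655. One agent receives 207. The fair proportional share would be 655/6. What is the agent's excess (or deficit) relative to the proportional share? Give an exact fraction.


Step 1: Proportional share = 655/6
Step 2: Agent's actual allocation = 207
Step 3: Excess = 207 - 655/6 = 587/6

587/6


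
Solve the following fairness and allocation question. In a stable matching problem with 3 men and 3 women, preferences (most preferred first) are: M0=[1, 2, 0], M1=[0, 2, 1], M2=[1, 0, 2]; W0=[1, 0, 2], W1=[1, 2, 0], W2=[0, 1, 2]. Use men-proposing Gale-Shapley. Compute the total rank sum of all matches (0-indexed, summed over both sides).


Step 1: Run Gale-Shapley (men propose, women hold best offer):
  M0 proposes to W1; she accepts
  M1 proposes to W0; she accepts
  M2 proposes to W1; she switches from M0
  M0 proposes to W2; she accepts
Step 2: Final matching: W0-M1, W1-M2, W2-M0
Step 3: 0-indexed ranks (man's rank of his match, then woman's): 0 + 0 + 0 + 1 + 1 + 0
Step 4: Total rank sum = 2

2


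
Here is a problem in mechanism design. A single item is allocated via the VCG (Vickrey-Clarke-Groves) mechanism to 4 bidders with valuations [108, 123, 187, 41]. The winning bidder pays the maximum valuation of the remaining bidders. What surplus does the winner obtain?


Step 1: The winner is the agent with the highest value: agent 2 with value 187
Step 2: Values of other agents: [108, 123, 41]
Step 3: VCG payment = max of others' values = 123
Step 4: Surplus = 187 - 123 = 64

64


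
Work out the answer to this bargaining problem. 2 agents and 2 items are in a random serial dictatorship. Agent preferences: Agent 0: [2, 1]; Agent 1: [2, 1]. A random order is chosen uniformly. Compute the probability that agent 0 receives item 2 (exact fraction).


Step 1: Agent 0 wants item 2
Step 2: There are 2 possible orderings of agents
Step 3: In 1 orderings, agent 0 gets item 2
Step 4: Probability = 1/2

1/2


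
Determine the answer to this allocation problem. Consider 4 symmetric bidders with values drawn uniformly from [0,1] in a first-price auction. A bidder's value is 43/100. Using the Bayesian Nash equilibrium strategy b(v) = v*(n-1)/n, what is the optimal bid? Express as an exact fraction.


Step 1: The symmetric BNE bidding function is b(v) = v * (n-1) / n
Step 2: Substitute v = 43/100 and n = 4
Step 3: b = 43/100 * 3/4
Step 4: b = 129/400

129/400


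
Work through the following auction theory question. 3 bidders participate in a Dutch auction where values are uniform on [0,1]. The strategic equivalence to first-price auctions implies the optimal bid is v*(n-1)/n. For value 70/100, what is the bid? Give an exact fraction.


Step 1: Dutch auctions are strategically equivalent to first-price auctions
Step 2: The equilibrium bid is b(v) = v*(n-1)/n
Step 3: b = 7/10 * 2/3
Step 4: b = 7/15

7/15


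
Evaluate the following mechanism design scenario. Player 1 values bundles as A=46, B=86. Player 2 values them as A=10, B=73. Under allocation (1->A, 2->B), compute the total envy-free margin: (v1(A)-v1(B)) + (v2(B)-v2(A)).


Step 1: Player 1's margin = v1(A) - v1(B) = 46 - 86 = -40
Step 2: Player 2's margin = v2(B) - v2(A) = 73 - 10 = 63
Step 3: Total margin = -40 + 63 = 23

23


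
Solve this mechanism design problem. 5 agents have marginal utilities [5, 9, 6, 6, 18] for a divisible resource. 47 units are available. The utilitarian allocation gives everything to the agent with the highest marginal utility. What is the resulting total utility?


Step 1: The marginal utilities are [5, 9, 6, 6, 18]
Step 2: The highest marginal utility is 18
Step 3: All 47 units go to that agent
Step 4: Total utility = 18 * 47 = 846

846


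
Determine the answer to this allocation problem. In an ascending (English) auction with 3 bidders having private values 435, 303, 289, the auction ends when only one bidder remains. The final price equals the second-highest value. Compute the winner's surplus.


Step 1: Identify the highest value: 435
Step 2: Identify the second-highest value: 303
Step 3: The final price = second-highest value = 303
Step 4: Surplus = 435 - 303 = 132

132


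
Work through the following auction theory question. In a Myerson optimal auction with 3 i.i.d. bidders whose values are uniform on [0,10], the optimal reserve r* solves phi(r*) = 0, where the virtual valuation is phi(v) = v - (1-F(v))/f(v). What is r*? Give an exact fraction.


Step 1: For U[0,10], F(v) = v/10 and f(v) = 1/10
Step 2: phi(v) = v - (1 - v/10)/(1/10) = v - (10 - v) = 2v - 10
Step 3: Set phi(r*) = 0: 2r* - 10 = 0
Step 4: r* = 10/2 = 5 (the number of bidders n = 3 does not enter)

5


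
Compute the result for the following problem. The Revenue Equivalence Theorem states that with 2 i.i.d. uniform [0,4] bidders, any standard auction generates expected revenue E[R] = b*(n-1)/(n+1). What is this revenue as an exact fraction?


Step 1: By Revenue Equivalence, expected revenue = b*(n-1)/(n+1)
Step 2: Substituting n = 2, b = 4
Step 3: Revenue = 4*(2-1)/(2+1) = 4*1/3
Step 4: Revenue = 4/3

4/3


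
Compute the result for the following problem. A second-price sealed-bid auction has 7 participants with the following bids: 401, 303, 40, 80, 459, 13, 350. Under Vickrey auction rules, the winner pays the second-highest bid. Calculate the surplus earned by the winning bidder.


Step 1: Sort bids in descending order: 459, 401, 350, 303, 80, 40, 13
Step 2: The winning bid is the highest: 459
Step 3: The payment equals the second-highest bid: 401
Step 4: Surplus = winner's bid - payment = 459 - 401 = 58

58


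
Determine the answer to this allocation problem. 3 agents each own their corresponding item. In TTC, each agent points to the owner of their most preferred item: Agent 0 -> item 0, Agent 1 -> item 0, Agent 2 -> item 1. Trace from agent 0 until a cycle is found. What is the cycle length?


Step 1: Trace the pointer graph from agent 0: 0 -> 0
Step 2: A cycle is detected when we revisit agent 0
Step 3: The cycle is: 0 -> 0
Step 4: Cycle length = 1

1


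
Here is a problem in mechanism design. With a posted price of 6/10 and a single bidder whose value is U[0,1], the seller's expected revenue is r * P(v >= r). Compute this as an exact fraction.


Step 1: Posted price r = 3/5, value support [0,1]
Step 2: P(v >= r) = (1 - 3/5)/1 = 2/5
Step 3: Expected revenue = r * P(v >= r) = 3/5 * 2/5
Step 4: Revenue = 6/25

6/25


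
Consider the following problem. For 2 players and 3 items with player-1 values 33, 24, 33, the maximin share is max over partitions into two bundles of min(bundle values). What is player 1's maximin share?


Step 1: Item values = 33, 24, 33
Step 2: Enumerate all 2-bundle partitions and take the smaller bundle:
  Partition 1: {33} vs {24,33} -> bundles 33, 57; min = 33
  Partition 2: {24} vs {33,33} -> bundles 24, 66; min = 24
  Partition 3: {33} vs {33,24} -> bundles 33, 57; min = 33
Step 3: MMS = max(33, 24, 33) = 33

33


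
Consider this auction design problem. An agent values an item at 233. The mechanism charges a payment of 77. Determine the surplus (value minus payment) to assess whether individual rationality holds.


Step 1: Surplus = value - payment = 233 - 77 = 156
Step 2: IR is satisfied (surplus >= 0)

156


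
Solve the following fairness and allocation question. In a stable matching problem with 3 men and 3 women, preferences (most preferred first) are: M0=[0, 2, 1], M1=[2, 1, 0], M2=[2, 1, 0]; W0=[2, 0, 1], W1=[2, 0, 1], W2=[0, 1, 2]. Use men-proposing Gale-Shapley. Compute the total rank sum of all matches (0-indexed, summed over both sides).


Step 1: Run Gale-Shapley (men propose, women hold best offer):
  M0 proposes to W0; she accepts
  M1 proposes to W2; she accepts
  M2 proposes to W2; rejected
  M2 proposes to W1; she accepts
Step 2: Final matching: W0-M0, W1-M2, W2-M1
Step 3: 0-indexed ranks (man's rank of his match, then woman's): 0 + 1 + 1 + 0 + 0 + 1
Step 4: Total rank sum = 3

3


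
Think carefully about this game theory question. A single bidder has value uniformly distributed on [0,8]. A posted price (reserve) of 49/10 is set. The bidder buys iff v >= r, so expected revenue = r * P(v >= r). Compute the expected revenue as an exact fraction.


Step 1: Posted price r = 49/10, value support [0,8]
Step 2: P(v >= r) = (8 - 49/10)/8 = 31/80
Step 3: Expected revenue = r * P(v >= r) = 49/10 * 31/80
Step 4: Revenue = 1519/800

1519/800


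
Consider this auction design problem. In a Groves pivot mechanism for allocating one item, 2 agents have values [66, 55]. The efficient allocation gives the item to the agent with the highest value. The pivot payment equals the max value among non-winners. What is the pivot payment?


Step 1: The efficient winner is agent 0 with value 66
Step 2: Other agents' values: [55]
Step 3: Pivot payment = max(others) = 55
Step 4: The winner pays 55

55


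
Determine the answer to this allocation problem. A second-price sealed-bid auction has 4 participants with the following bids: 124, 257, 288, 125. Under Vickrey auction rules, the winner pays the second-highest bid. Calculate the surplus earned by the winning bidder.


Step 1: Sort bids in descending order: 288, 257, 125, 124
Step 2: The winning bid is the highest: 288
Step 3: The payment equals the second-highest bid: 257
Step 4: Surplus = winner's bid - payment = 288 - 257 = 31

31
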